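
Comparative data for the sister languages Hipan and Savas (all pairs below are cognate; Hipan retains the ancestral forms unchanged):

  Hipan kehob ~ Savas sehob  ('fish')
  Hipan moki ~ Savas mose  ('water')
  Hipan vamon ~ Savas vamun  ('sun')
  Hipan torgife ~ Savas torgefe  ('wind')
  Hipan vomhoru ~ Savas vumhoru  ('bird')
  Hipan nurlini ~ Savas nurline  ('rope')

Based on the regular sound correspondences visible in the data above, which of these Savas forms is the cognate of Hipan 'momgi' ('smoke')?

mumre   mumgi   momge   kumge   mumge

vomhoru ~ vumhoru — Hipan o corresponds to Savas u after a consonant, before a nasal.
moki ~ mose, nurlini ~ nurline — Hipan i corresponds to Savas e word-finally.
Applying these to Hipan 'momgi':
  momgi → mumgi   (o→u after a consonant, before a nasal)
  mumgi → mumge   (i→e word-finally)
So the Savas cognate is 'mumge'.

mumge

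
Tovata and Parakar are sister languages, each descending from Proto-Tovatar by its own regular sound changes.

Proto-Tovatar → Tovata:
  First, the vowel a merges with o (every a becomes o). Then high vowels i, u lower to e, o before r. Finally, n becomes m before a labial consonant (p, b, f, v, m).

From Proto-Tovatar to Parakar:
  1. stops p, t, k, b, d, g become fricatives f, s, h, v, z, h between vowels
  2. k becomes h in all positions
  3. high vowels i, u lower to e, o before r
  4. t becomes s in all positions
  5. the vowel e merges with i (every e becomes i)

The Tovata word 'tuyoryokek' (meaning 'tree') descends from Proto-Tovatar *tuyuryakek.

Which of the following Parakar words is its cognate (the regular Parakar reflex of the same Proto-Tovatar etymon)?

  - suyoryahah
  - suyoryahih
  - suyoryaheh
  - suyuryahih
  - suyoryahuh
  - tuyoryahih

Parakar: *tuyuryakek > tuyuryahek > tuyuryaheh > tuyoryaheh > suyoryaheh > suyoryahih  (by intervocalic lenition, unconditioned shift, pre-rhotic lowering, unconditioned shift, vowel merger)
Among the options, 'suyoryahih' alone shows every Parakar change applied in order.

suyoryahih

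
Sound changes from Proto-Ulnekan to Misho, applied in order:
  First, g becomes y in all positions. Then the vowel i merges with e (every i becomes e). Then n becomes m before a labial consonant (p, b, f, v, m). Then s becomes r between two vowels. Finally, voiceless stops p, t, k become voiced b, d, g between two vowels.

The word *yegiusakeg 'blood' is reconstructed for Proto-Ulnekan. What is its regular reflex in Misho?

yeyeuragey

Misho: *yegiusakeg
  yegiusakeg → yeyiusakey   [unconditioned shift]
  yeyiusakey → yeyeusakey   [vowel merger]
  yeyeusakey (rule 3 does not apply)
  yeyeusakey → yeyeurakey   [rhotacism]
  yeyeurakey → yeyeuragey   [intervocalic voicing]
  giving Misho yeyeuragey.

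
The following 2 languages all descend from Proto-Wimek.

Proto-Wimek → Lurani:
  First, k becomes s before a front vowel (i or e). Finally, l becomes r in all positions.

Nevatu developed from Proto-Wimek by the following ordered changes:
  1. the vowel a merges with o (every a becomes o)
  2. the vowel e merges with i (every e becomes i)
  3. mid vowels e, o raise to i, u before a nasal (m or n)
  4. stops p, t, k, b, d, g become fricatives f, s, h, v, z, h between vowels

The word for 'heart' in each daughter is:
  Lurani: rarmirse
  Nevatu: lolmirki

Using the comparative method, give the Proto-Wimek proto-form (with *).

*lalmirke

Position 8: Lurani has e, Nevatu has i. Lurani preserves e here (none of its changes turn any other segment into e), so the proto-segment is *e.
Position 2: Lurani has a, Nevatu has o. Lurani preserves a here (none of its changes turn any other segment into a), so the proto-segment is *a.
Position 1: Lurani has r, Nevatu has l. Nevatu preserves l here (none of its changes turn any other segment into l), so the proto-segment is *l.
Continuing position by position gives *lalmirke; check it forward:
Lurani: start from *lalmirke.
  rule 1 (palatalisation): lalmirke → lalmirse
  rule 2 (unconditioned shift): lalmirse → rarmirse
  ⇒ Lurani rarmirse
Nevatu: *lalmirke
  lalmirke → lolmirke   [vowel merger]
  lolmirke → lolmirki   [vowel merger]
  lolmirki (rule 3 does not apply)
  lolmirki (rule 4 does not apply)
  giving Nevatu lolmirki.
Only *lalmirke yields all of Lurani rarmirse, Nevatu lolmirki.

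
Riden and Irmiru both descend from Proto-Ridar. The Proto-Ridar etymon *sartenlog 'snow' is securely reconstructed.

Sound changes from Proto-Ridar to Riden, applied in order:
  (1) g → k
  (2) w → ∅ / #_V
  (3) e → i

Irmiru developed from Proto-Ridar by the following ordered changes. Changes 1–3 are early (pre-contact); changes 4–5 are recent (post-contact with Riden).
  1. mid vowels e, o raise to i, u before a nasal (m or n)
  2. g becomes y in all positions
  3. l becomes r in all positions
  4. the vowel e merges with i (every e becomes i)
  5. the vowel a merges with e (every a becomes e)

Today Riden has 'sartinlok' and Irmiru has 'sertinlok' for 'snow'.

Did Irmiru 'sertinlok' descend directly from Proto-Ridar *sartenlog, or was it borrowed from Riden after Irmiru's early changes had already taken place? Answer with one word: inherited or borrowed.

If inherited, *sartenlog would pass through all of Irmiru's changes:
Irmiru: start from *sartenlog.
  rule 1 (pre-nasal raising): sartenlog → sartinlog
  rule 2 (unconditioned shift): sartinlog → sartinloy
  rule 3 (unconditioned shift): sartinloy → sartinroy
  rule 4: no change — sartinroy
  rule 5 (vowel merger): sartinroy → sertinroy
  ⇒ Irmiru sertinroy
If borrowed from Riden 'sartinlok' after the early changes, it would undergo only the recent ones:
  rule 4 (vowel merger): no change (sartinlok)
  rule 5 (vowel merger): sartinlok → sertinlok
  ⇒ as a loan: sertinlok
Irmiru 'sertinlok' matches the loan outcome 'sertinlok', not the inherited 'sertinroy' — it skipped the early Irmiru changes, so it was borrowed from Riden.

borrowed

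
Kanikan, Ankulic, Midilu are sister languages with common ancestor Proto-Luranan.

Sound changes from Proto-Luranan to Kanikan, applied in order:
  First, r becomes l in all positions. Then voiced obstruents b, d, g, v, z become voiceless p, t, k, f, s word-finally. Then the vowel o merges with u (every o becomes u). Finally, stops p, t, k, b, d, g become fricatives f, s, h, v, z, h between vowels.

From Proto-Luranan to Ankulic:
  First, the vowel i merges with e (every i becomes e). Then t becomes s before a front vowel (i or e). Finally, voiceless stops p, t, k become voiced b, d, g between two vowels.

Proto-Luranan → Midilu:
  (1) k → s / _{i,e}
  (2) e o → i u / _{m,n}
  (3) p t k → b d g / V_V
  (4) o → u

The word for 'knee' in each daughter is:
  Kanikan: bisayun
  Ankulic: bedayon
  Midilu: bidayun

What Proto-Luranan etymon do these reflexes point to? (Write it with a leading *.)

Position 3: Kanikan has s, Ankulic has d, Midilu has d. Taking the neighbouring segments as reconstructed: Kanikan s could go back to *t or *s; Ankulic d could go back to *t or *d; Midilu d could go back to *t or *d — the one source consistent with every daughter is *t.
Position 2: Kanikan has i, Ankulic has e, Midilu has i. Kanikan preserves i here (none of its changes turn any other segment into i), so the proto-segment is *i.
Continuing position by position gives *bitayon; check it forward:
Kanikan: *bitayon > bitayun > bisayun  (by vowel merger, intervocalic lenition)
Ankulic: start from *bitayon.
  rule 1 (vowel merger): bitayon → betayon
  rule 2: no change — betayon
  rule 3 (intervocalic voicing): betayon → bedayon
  ⇒ Ankulic bedayon
Midilu: start from *bitayon.
  rule 1: no change — bitayon
  rule 2 (pre-nasal raising): bitayon → bitayun
  rule 3 (intervocalic voicing): bitayun → bidayun
  rule 4: no change — bidayun
  ⇒ Midilu bidayun
No other proto-form is consistent with every reflex, so the reconstruction is *bitayon.

*bitayon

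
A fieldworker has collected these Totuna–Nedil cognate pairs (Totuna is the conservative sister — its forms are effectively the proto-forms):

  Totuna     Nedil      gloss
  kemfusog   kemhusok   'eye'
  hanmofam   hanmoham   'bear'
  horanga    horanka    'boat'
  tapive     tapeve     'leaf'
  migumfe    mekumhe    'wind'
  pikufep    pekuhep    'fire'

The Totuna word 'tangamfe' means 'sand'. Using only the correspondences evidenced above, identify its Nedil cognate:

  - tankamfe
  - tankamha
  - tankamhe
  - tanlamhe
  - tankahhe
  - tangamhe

tankamhe

horanga ~ horanka — Totuna g corresponds to Nedil k after a consonant, before a back vowel.
migumfe ~ mekumhe — Totuna f corresponds to Nedil h after a consonant, before a front vowel.
Applying these to Totuna 'tangamfe':
  tangamfe → tankamfe   (g→k after a consonant, before a back vowel)
  tankamfe → tankamhe   (f→h after a consonant, before a front vowel)
So the Nedil cognate is 'tankamhe'.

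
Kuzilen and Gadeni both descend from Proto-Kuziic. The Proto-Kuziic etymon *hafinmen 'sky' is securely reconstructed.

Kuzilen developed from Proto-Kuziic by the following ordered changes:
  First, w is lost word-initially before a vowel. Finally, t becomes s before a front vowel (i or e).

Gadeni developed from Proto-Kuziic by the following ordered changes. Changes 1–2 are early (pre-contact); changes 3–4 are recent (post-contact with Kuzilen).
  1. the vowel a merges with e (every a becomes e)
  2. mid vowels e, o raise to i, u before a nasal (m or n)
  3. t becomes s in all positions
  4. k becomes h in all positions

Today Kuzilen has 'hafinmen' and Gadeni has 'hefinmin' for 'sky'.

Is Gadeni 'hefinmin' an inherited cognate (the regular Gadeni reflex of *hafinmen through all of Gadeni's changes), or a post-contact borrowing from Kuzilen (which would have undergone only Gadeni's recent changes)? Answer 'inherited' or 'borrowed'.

inherited

If inherited, *hafinmen would pass through all of Gadeni's changes:
Gadeni: start from *hafinmen.
  rule 1 (vowel merger): hafinmen → hefinmen
  rule 2 (pre-nasal raising): hefinmen → hefinmin
  rule 3: no change — hefinmin
  rule 4: no change — hefinmin
  ⇒ Gadeni hefinmin
If borrowed from Kuzilen 'hafinmen' after the early changes, it would undergo only the recent ones:
  rule 3 (unconditioned shift): no change (hafinmen)
  rule 4 (unconditioned shift): no change (hafinmen)
  ⇒ as a loan: hafinmen
Gadeni 'hefinmin' matches the inherited outcome exactly, so it is an inherited cognate, not a loan.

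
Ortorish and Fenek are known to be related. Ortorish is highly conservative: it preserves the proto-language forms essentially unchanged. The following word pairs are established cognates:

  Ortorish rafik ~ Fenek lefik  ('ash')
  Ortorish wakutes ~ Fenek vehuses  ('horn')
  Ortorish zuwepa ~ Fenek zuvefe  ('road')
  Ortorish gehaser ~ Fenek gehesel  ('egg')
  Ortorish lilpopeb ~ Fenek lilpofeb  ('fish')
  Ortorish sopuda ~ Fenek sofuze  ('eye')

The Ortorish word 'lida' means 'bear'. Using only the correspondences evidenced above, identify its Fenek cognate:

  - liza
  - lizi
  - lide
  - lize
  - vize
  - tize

lize

sopuda ~ sofuze — Ortorish d corresponds to Fenek z between vowels (before a back vowel).
zuwepa ~ zuvefe, sopuda ~ sofuze — Ortorish a corresponds to Fenek e word-finally.
Applying these to Ortorish 'lida':
  lida → liza   (d→z between vowels (before a back vowel))
  liza → lize   (a→e word-finally)
So the Fenek cognate is 'lize'.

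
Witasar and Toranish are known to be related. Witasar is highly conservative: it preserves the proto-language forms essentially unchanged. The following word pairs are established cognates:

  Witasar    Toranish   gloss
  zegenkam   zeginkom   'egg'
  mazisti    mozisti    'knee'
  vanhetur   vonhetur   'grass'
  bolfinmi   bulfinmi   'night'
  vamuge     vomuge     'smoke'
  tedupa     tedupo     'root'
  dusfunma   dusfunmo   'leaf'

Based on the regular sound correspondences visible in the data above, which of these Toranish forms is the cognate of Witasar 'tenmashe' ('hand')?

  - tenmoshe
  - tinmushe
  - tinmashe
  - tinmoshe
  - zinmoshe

tinmoshe

zegenkam ~ zeginkom — Witasar e corresponds to Toranish i after a consonant, before a nasal.
mazisti ~ mozisti — Witasar a corresponds to Toranish o after a consonant, before a consonant other than r, m, n, p, b, f, v.
Applying these to Witasar 'tenmashe':
  tenmashe → tinmashe   (e→i after a consonant, before a nasal)
  tinmashe → tinmoshe   (a→o after a consonant, before a consonant other than r, m, n, p, b, f, v)
So the Toranish cognate is 'tinmoshe'.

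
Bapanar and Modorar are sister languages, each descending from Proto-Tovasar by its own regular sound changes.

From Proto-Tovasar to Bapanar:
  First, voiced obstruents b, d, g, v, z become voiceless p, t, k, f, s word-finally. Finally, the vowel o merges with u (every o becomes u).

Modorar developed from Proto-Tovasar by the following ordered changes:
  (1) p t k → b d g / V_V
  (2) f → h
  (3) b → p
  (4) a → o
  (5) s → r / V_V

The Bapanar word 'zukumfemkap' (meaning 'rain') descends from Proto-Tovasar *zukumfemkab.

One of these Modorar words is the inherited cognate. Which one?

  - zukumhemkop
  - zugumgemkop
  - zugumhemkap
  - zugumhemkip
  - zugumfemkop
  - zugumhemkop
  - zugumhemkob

Modorar: *zukumfemkab > zugumfemkab > zugumhemkab > zugumhemkap > zugumhemkop  (by intervocalic voicing, unconditioned shift, unconditioned shift, vowel merger)

zugumhemkop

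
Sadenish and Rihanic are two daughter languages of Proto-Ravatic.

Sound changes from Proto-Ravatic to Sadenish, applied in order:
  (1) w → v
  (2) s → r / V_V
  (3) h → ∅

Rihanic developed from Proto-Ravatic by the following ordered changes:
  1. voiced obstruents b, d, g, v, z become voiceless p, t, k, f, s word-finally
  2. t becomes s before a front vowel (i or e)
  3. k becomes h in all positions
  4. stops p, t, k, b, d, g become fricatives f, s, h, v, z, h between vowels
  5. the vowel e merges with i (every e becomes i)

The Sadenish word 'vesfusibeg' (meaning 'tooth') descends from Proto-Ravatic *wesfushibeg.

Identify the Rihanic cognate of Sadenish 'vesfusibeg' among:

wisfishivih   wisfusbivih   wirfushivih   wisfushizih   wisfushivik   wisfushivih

wisfushivih

Rihanic: *wesfushibeg
  wesfushibeg → wesfushibek   [final devoicing]
  wesfushibek (rule 2 does not apply)
  wesfushibek → wesfushibeh   [unconditioned shift]
  wesfushibeh → wesfushiveh   [intervocalic lenition]
  wesfushiveh → wisfushivih   [vowel merger]
  giving Rihanic wisfushivih.
Only 'wisfushivih' matches the regular Rihanic development of *wesfushibeg.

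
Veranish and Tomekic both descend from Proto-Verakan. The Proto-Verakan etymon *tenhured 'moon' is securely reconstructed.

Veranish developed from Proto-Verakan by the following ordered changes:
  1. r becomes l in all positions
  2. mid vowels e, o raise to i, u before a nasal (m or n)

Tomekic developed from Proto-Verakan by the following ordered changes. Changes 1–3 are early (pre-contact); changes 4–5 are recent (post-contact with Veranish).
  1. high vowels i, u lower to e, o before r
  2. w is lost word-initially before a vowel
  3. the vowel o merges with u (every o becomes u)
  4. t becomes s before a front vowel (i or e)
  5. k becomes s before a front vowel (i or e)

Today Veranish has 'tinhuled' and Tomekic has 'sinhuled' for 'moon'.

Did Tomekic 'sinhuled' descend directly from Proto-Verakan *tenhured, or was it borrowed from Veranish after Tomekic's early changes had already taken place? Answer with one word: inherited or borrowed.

borrowed

If inherited, *tenhured would pass through all of Tomekic's changes:
Tomekic: *tenhured
  tenhured → tenhored   [pre-rhotic lowering]
  tenhored (rule 2 does not apply)
  tenhored → tenhured   [vowel merger]
  tenhured → senhured   [palatalisation]
  senhured (rule 5 does not apply)
  giving Tomekic senhured.
If borrowed from Veranish 'tinhuled' after the early changes, it would undergo only the recent ones:
  rule 4 (palatalisation): tinhuled → sinhuled
  rule 5 (palatalisation): no change (sinhuled)
  ⇒ as a loan: sinhuled
Tomekic 'sinhuled' matches the loan outcome 'sinhuled', not the inherited 'senhured' — it skipped the early Tomekic changes, so it was borrowed from Veranish.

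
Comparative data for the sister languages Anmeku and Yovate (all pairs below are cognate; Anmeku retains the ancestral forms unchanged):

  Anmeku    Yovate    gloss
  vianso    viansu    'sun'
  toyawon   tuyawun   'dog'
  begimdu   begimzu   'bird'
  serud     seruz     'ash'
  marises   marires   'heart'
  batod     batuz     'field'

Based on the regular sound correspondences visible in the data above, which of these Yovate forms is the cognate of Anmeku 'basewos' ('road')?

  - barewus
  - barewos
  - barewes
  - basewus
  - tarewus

barewus

marises ~ marires — Anmeku s corresponds to Yovate r between vowels (before a front vowel).
toyawon ~ tuyawun, batod ~ batuz — Anmeku o corresponds to Yovate u after a consonant, before a consonant other than r, m, n, p, b, f, v.
Applying these to Anmeku 'basewos':
  basewos → barewos   (s→r between vowels (before a front vowel))
  barewos → barewus   (o→u after a consonant, before a consonant other than r, m, n, p, b, f, v)
So the Yovate cognate is 'barewus'.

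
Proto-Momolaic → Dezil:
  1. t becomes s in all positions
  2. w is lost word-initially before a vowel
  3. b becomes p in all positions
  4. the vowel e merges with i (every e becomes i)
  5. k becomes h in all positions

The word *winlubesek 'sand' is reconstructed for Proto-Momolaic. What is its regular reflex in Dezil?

inlupisih

Dezil: *winlubesek > inlubesek > inlupesek > inlupisik > inlupisih  (by glide loss, unconditioned shift, vowel merger, unconditioned shift)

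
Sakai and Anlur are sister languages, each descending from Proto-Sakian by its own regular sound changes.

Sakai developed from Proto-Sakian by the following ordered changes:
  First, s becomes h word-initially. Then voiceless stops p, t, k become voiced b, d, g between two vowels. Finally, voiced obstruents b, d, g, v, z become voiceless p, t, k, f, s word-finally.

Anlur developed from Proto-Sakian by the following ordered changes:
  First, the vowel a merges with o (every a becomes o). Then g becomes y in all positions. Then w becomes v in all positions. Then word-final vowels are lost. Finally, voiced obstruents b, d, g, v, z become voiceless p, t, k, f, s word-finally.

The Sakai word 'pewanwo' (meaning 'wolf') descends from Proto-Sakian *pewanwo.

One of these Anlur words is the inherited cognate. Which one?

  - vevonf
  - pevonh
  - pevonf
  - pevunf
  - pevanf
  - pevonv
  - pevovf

pevonf

Anlur: *pewanwo > pewonwo > pevonvo > pevonv > pevonf  (by vowel merger, unconditioned shift, apocope, final devoicing)
Only 'pevonf' matches the regular Anlur development of *pewanwo.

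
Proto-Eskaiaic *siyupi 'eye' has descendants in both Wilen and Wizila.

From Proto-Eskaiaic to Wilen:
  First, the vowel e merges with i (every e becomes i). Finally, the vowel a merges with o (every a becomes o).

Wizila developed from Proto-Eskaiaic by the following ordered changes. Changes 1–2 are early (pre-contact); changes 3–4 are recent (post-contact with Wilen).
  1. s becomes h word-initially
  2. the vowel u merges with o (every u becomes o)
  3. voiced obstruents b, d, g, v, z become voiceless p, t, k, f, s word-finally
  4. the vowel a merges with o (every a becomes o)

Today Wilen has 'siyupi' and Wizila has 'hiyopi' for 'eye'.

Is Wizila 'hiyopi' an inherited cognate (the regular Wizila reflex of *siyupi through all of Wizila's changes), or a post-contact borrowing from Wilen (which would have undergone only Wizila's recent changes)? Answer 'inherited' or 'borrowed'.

If inherited, *siyupi would pass through all of Wizila's changes:
Wizila: *siyupi > hiyupi > hiyopi  (by debuccalisation, vowel merger)
If borrowed from Wilen 'siyupi' after the early changes, it would undergo only the recent ones:
  rule 3 (final devoicing): no change (siyupi)
  rule 4 (vowel merger): no change (siyupi)
  ⇒ as a loan: siyupi
Wizila 'hiyopi' matches the inherited outcome exactly, so it is an inherited cognate, not a loan.

inherited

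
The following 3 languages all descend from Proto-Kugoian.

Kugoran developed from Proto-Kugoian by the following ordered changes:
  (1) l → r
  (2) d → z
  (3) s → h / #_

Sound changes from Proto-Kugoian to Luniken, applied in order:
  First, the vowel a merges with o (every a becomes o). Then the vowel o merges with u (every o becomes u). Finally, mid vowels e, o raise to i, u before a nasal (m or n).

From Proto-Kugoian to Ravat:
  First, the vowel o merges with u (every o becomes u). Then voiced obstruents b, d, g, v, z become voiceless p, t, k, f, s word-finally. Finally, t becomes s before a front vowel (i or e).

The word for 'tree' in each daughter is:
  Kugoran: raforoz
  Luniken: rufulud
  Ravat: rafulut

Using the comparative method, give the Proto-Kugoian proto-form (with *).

*rafolod

Position 4: Kugoran has o, Luniken has u, Ravat has u. Kugoran preserves o here (none of its changes turn any other segment into o), so the proto-segment is *o.
Position 7: Kugoran has z, Luniken has d, Ravat has t. Luniken preserves d here (none of its changes turn any other segment into d), so the proto-segment is *d.
Continuing position by position gives *rafolod; check it forward:
Kugoran: *rafolod > raforod > raforoz  (by unconditioned shift, unconditioned shift)
Luniken: *rafolod
  rafolod → rofolod   [vowel merger]
  rofolod → rufulud   [vowel merger]
  rufulud (rule 3 does not apply)
  giving Luniken rufulud.
Ravat: start from *rafolod.
  rule 1 (vowel merger): rafolod → rafulud
  rule 2 (final devoicing): rafulud → rafulut
  rule 3: no change — rafulut
  ⇒ Ravat rafulut
Only *rafolod yields all of Kugoran raforoz, Luniken rufulud, Ravat rafulut.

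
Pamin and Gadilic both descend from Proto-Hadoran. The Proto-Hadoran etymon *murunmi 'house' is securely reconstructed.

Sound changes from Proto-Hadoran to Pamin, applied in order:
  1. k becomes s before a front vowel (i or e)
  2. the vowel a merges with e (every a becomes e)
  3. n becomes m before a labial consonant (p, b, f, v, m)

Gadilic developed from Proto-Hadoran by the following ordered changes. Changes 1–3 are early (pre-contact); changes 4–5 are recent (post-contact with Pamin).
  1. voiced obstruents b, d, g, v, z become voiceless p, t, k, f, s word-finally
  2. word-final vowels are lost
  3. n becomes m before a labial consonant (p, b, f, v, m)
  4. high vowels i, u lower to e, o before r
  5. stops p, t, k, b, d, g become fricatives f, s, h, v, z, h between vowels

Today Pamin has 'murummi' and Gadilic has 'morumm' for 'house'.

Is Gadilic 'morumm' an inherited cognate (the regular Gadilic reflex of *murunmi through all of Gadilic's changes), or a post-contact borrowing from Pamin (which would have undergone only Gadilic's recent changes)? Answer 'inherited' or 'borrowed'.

inherited

If inherited, *murunmi would pass through all of Gadilic's changes:
Gadilic: start from *murunmi.
  rule 1: no change — murunmi
  rule 2 (apocope): murunmi → murunm
  rule 3 (nasal place assimilation): murunm → murumm
  rule 4 (pre-rhotic lowering): murumm → morumm
  rule 5: no change — morumm
  ⇒ Gadilic morumm
If borrowed from Pamin 'murummi' after the early changes, it would undergo only the recent ones:
  rule 4 (pre-rhotic lowering): murummi → morummi
  rule 5 (intervocalic lenition): no change (morummi)
  ⇒ as a loan: morummi
Gadilic 'morumm' matches the inherited outcome exactly, so it is an inherited cognate, not a loan.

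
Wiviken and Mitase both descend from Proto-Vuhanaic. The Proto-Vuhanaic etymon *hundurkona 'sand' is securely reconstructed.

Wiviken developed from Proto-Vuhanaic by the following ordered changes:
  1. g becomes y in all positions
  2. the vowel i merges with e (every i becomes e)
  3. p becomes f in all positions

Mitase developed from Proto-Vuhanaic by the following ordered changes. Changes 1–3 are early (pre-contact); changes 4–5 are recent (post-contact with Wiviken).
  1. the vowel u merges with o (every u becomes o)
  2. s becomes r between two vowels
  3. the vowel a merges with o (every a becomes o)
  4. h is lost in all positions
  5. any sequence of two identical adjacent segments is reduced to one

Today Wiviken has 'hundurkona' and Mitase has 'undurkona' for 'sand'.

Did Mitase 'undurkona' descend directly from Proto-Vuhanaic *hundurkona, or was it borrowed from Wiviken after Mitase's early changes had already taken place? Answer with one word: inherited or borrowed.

If inherited, *hundurkona would pass through all of Mitase's changes:
Mitase: *hundurkona
  hundurkona → hondorkona   [vowel merger]
  hondorkona (rule 2 does not apply)
  hondorkona → hondorkono   [vowel merger]
  hondorkono → ondorkono   [h-loss]
  ondorkono (rule 5 does not apply)
  giving Mitase ondorkono.
If borrowed from Wiviken 'hundurkona' after the early changes, it would undergo only the recent ones:
  rule 4 (h-loss): hundurkona → undurkona
  rule 5 (degemination): no change (undurkona)
  ⇒ as a loan: undurkona
Mitase 'undurkona' matches the loan outcome 'undurkona', not the inherited 'ondorkono' — it skipped the early Mitase changes, so it was borrowed from Wiviken.

borrowed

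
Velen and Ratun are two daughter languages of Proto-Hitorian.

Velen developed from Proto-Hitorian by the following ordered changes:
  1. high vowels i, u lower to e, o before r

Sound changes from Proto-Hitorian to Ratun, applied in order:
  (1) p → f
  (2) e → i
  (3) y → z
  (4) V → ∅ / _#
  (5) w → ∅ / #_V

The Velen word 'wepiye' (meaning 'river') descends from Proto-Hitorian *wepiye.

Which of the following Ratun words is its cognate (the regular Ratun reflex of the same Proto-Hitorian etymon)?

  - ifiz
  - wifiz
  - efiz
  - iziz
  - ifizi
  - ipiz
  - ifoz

ifiz

Ratun: start from *wepiye.
  rule 1 (unconditioned shift): wepiye → wefiye
  rule 2 (vowel merger): wefiye → wifiyi
  rule 3 (unconditioned shift): wifiyi → wifizi
  rule 4 (apocope): wifizi → wifiz
  rule 5 (glide loss): wifiz → ifiz
  ⇒ Ratun ifiz
The other candidates each miss or misapply at least one Ratun change.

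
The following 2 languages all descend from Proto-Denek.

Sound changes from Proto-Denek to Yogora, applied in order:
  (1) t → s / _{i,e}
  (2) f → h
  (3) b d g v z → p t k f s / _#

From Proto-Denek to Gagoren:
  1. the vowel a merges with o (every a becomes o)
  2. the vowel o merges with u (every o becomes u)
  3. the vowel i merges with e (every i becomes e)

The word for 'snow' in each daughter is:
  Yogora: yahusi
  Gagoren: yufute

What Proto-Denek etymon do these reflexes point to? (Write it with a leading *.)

*yafuti

Position 5: Yogora has s, Gagoren has t. Gagoren preserves t here (none of its changes turn any other segment into t), so the proto-segment is *t.
Position 3: Yogora has h, Gagoren has f. Gagoren preserves f here (none of its changes turn any other segment into f), so the proto-segment is *f.
Position 6: Yogora has i, Gagoren has e. Yogora preserves i here (none of its changes turn any other segment into i), so the proto-segment is *i.
Verify the candidate proto-form against each daughter:
Yogora: *yafuti
  yafuti → yafusi   [palatalisation]
  yafusi → yahusi   [unconditioned shift]
  yahusi (rule 3 does not apply)
  giving Yogora yahusi.
Gagoren: *yafuti > yofuti > yufuti > yufute  (by vowel merger, vowel merger, vowel merger)
*yafuti is the unique common source.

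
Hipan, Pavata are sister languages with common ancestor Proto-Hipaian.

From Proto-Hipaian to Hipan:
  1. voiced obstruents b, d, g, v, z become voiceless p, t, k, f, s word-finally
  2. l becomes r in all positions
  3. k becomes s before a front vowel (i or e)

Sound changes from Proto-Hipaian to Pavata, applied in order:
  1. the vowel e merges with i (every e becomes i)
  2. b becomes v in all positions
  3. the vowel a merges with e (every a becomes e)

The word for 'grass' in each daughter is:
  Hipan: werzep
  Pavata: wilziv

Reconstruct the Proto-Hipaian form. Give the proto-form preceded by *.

Position 2: Hipan has e, Pavata has i. Hipan preserves e here (none of its changes turn any other segment into e), so the proto-segment is *e.
Position 3: Hipan has r, Pavata has l. Pavata preserves l here (none of its changes turn any other segment into l), so the proto-segment is *l.
Continuing position by position gives *welzeb; check it forward:
Hipan: *welzeb > welzep > werzep  (by final devoicing, unconditioned shift)
Pavata: *welzeb > wilzib > wilziv  (by vowel merger, unconditioned shift)
No other proto-form is consistent with every reflex, so the reconstruction is *welzeb.

*welzeb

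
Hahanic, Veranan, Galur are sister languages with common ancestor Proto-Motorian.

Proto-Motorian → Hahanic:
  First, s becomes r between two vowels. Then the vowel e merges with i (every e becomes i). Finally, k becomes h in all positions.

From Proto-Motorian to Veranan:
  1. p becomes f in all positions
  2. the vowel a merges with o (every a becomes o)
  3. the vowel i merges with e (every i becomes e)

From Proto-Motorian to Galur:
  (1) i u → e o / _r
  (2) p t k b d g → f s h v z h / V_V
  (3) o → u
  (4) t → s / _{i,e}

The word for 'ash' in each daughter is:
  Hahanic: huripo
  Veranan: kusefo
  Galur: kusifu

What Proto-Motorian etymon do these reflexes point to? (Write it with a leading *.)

Position 1: Hahanic has h, Veranan has k, Galur has k. Veranan preserves k here (none of its changes turn any other segment into k), so the proto-segment is *k.
Position 5: Hahanic has p, Veranan has f, Galur has f. Hahanic preserves p here (none of its changes turn any other segment into p), so the proto-segment is *p.
This points to *kusipo. Verify forward in each daughter:
Hahanic: start from *kusipo.
  rule 1 (rhotacism): kusipo → kuripo
  rule 2: no change — kuripo
  rule 3 (unconditioned shift): kuripo → huripo
  ⇒ Hahanic huripo
Veranan: *kusipo
  kusipo → kusifo   [unconditioned shift]
  kusifo (rule 2 does not apply)
  kusifo → kusefo   [vowel merger]
  giving Veranan kusefo.
Galur: start from *kusipo.
  rule 1: no change — kusipo
  rule 2 (intervocalic lenition): kusipo → kusifo
  rule 3 (vowel merger): kusifo → kusifu
  rule 4: no change — kusifu
  ⇒ Galur kusifu
Only *kusipo yields all of Hahanic huripo, Veranan kusefo, Galur kusifu.

*kusipo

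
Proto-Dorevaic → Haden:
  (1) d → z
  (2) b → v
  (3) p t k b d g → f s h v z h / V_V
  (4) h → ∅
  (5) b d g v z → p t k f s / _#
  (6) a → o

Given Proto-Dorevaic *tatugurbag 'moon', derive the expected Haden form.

tosuurvok

Haden: *tatugurbag > tatugurvag > tasuhurvag > tasuurvag > tasuurvak > tosuurvok  (by unconditioned shift, intervocalic lenition, h-loss, final devoicing, vowel merger)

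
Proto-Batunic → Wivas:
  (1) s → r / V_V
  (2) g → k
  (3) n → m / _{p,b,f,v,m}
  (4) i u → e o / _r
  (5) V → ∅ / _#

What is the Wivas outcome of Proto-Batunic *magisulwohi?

makerulwoh

Wivas: *magisulwohi > magirulwohi > makirulwohi > makerulwohi > makerulwoh  (by rhotacism, unconditioned shift, pre-rhotic lowering, apocope)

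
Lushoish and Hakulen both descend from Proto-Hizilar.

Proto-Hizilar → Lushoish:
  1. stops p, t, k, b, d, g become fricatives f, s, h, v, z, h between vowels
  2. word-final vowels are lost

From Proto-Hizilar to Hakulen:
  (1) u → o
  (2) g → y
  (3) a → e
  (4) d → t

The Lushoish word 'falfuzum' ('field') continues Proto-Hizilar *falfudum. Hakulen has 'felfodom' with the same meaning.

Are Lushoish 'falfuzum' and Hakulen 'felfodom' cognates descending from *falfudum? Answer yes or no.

Derive the expected Hakulen reflex of *falfudum:
Hakulen: start from *falfudum.
  rule 1 (vowel merger): falfudum → falfodom
  rule 2: no change — falfodom
  rule 3 (vowel merger): falfodom → felfodom
  rule 4 (unconditioned shift): felfodom → felfotom
  ⇒ Hakulen felfotom
The regular Hakulen reflex would be 'felfotom', but the attested form is 'felfodom'. The correspondence is irregular, so they are not cognates (the Hakulen form has a different source).

no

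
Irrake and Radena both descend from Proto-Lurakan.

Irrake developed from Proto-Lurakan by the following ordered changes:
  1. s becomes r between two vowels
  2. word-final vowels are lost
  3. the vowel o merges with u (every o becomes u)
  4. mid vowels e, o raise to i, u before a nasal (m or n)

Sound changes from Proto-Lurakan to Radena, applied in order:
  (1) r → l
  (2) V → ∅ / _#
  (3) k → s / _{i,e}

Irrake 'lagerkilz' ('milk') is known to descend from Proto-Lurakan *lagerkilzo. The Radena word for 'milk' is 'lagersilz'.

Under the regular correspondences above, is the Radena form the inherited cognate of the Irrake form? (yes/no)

no

Derive the expected Radena reflex of *lagerkilzo:
Radena: *lagerkilzo
  lagerkilzo → lagelkilzo   [unconditioned shift]
  lagelkilzo → lagelkilz   [apocope]
  lagelkilz → lagelsilz   [palatalisation]
  giving Radena lagelsilz.
The regular Radena reflex would be 'lagelsilz', but the attested form is 'lagersilz'. The correspondence is irregular, so they are not cognates (the Radena form has a different source).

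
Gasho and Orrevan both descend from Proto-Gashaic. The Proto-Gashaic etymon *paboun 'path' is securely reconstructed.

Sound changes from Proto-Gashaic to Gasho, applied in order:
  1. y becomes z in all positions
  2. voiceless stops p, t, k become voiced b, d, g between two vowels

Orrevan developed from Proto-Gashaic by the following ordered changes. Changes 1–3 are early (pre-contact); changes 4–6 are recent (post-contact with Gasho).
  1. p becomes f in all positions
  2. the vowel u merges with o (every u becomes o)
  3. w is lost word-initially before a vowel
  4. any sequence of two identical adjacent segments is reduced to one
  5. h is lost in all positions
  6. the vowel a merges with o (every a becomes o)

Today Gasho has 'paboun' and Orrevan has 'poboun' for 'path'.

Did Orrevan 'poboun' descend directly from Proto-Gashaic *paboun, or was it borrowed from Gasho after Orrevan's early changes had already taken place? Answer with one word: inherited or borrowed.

If inherited, *paboun would pass through all of Orrevan's changes:
Orrevan: start from *paboun.
  rule 1 (unconditioned shift): paboun → faboun
  rule 2 (vowel merger): faboun → faboon
  rule 3: no change — faboon
  rule 4 (degemination): faboon → fabon
  rule 5: no change — fabon
  rule 6 (vowel merger): fabon → fobon
  ⇒ Orrevan fobon
If borrowed from Gasho 'paboun' after the early changes, it would undergo only the recent ones:
  rule 4 (degemination): no change (paboun)
  rule 5 (h-loss): no change (paboun)
  rule 6 (vowel merger): paboun → poboun
  ⇒ as a loan: poboun
Orrevan 'poboun' matches the loan outcome 'poboun', not the inherited 'fobon' — it skipped the early Orrevan changes, so it was borrowed from Gasho.

borrowed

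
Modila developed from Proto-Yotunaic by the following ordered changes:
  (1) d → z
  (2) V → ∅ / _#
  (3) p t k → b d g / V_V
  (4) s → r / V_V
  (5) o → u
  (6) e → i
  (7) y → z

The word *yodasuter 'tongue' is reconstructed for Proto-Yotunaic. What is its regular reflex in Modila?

zuzarudir

Modila: *yodasuter > yozasuter > yozasuder > yozaruder > yuzaruder > yuzarudir > zuzarudir  (by unconditioned shift, intervocalic voicing, rhotacism, vowel merger, vowel merger, unconditioned shift)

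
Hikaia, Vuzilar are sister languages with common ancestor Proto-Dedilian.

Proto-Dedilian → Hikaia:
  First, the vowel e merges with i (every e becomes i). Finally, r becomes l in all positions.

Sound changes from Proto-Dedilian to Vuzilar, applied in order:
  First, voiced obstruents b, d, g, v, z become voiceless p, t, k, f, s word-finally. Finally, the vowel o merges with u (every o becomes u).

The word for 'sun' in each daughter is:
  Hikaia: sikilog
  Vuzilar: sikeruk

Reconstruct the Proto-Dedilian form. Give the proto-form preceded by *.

*sikerog

Position 5: Hikaia has l, Vuzilar has r. Vuzilar preserves r here (none of its changes turn any other segment into r), so the proto-segment is *r.
Position 6: Hikaia has o, Vuzilar has u. Hikaia preserves o here (none of its changes turn any other segment into o), so the proto-segment is *o.
Position 7: Hikaia has g, Vuzilar has k. Hikaia preserves g here (none of its changes turn any other segment into g), so the proto-segment is *g.
Continuing position by position gives *sikerog; check it forward:
Hikaia: *sikerog
  sikerog → sikirog   [vowel merger]
  sikirog → sikilog   [unconditioned shift]
  giving Hikaia sikilog.
Vuzilar: *sikerog
  sikerog → sikerok   [final devoicing]
  sikerok → sikeruk   [vowel merger]
  giving Vuzilar sikeruk.
*sikerog is the unique common source.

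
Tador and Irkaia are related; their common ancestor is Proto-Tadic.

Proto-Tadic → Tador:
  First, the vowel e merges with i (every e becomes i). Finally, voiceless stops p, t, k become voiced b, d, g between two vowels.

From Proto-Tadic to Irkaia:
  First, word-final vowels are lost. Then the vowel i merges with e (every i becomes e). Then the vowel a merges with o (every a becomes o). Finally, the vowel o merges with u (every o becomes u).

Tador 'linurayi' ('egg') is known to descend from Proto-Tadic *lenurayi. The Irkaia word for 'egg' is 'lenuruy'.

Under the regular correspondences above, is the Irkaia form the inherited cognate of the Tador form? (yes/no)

Derive the expected Irkaia reflex of *lenurayi:
Irkaia: *lenurayi
  lenurayi → lenuray   [apocope]
  lenuray (rule 2 does not apply)
  lenuray → lenuroy   [vowel merger]
  lenuroy → lenuruy   [vowel merger]
  giving Irkaia lenuruy.
Irkaia 'lenuruy' matches the regular reflex exactly, so the pair is cognate.

yes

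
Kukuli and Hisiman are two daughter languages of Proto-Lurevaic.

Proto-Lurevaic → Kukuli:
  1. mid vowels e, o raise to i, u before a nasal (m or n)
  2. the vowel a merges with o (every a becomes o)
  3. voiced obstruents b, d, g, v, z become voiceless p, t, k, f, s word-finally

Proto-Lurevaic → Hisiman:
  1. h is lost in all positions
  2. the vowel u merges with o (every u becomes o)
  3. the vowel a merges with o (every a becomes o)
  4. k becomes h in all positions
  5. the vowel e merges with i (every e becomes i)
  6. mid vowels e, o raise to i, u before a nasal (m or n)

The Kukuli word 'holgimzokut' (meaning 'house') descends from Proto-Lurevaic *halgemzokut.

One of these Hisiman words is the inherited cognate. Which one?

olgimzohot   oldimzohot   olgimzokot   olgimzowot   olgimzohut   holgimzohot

Hisiman: *halgemzokut > algemzokut > algemzokot > olgemzokot > olgemzohot > olgimzohot  (by h-loss, vowel merger, vowel merger, unconditioned shift, vowel merger)
Only 'olgimzohot' matches the regular Hisiman development of *halgemzokut.

olgimzohot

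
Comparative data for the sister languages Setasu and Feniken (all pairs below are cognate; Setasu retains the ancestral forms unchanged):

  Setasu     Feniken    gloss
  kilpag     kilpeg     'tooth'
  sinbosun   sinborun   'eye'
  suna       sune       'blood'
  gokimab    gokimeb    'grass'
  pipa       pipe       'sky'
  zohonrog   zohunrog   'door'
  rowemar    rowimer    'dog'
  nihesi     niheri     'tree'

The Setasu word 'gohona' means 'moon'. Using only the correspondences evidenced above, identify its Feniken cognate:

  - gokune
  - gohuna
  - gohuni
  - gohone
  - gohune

zohonrog ~ zohunrog — Setasu o corresponds to Feniken u after a consonant, before a nasal.
suna ~ sune, pipa ~ pipe — Setasu a corresponds to Feniken e word-finally.
Applying these to Setasu 'gohona':
  gohona → gohuna   (o→u after a consonant, before a nasal)
  gohuna → gohune   (a→e word-finally)
So the Feniken cognate is 'gohune'.

gohune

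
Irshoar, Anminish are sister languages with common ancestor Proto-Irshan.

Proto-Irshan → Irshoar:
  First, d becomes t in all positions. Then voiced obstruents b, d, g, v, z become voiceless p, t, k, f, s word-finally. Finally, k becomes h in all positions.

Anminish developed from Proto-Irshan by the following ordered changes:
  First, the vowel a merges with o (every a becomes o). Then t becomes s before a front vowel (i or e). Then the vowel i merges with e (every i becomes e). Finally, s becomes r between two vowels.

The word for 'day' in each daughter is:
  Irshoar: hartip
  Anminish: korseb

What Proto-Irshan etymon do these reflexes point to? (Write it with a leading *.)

Position 1: Irshoar has h, Anminish has k. Anminish preserves k here (none of its changes turn any other segment into k), so the proto-segment is *k.
Position 6: Irshoar has p, Anminish has b. Anminish preserves b here (none of its changes turn any other segment into b), so the proto-segment is *b.
Position 4: Irshoar has t, Anminish has s. Taking the neighbouring segments as reconstructed: Irshoar t could go back to *t or *d; Anminish s could go back to *t or *s — the one source consistent with every daughter is *t.
Continuing position by position gives *kartib; check it forward:
Irshoar: *kartib > kartip > hartip  (by final devoicing, unconditioned shift)
Anminish: start from *kartib.
  rule 1 (vowel merger): kartib → kortib
  rule 2 (palatalisation): kortib → korsib
  rule 3 (vowel merger): korsib → korseb
  rule 4: no change — korseb
  ⇒ Anminish korseb
Only *kartib yields all of Irshoar hartip, Anminish korseb.

*kartib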